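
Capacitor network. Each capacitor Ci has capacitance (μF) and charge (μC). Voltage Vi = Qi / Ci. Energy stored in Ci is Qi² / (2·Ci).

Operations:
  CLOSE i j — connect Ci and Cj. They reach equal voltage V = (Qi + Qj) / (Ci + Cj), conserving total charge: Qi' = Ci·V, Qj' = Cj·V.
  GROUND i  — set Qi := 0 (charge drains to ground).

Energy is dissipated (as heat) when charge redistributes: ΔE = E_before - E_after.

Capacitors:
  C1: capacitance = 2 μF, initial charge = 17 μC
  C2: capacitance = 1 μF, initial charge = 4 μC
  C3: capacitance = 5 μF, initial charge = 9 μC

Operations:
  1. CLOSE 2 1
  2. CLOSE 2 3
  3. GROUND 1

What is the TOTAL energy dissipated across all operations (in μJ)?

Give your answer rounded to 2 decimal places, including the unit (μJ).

Initial: C1(2μF, Q=17μC, V=8.50V), C2(1μF, Q=4μC, V=4.00V), C3(5μF, Q=9μC, V=1.80V)
Op 1: CLOSE 2-1: Q_total=21.00, C_total=3.00, V=7.00; Q2=7.00, Q1=14.00; dissipated=6.750
Op 2: CLOSE 2-3: Q_total=16.00, C_total=6.00, V=2.67; Q2=2.67, Q3=13.33; dissipated=11.267
Op 3: GROUND 1: Q1=0; energy lost=49.000
Total dissipated: 67.017 μJ

Answer: 67.02 μJ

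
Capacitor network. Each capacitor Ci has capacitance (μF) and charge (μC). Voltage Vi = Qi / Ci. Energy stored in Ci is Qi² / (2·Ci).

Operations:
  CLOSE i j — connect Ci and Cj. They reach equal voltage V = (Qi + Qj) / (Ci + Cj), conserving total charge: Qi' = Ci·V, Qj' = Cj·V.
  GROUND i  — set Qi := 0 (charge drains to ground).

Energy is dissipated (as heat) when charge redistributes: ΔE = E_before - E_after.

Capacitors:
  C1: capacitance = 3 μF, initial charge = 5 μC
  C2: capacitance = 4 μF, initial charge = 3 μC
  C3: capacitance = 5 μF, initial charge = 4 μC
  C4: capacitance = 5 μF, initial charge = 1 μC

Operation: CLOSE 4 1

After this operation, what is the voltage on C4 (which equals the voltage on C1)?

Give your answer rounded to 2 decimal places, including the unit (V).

Initial: C1(3μF, Q=5μC, V=1.67V), C2(4μF, Q=3μC, V=0.75V), C3(5μF, Q=4μC, V=0.80V), C4(5μF, Q=1μC, V=0.20V)
Op 1: CLOSE 4-1: Q_total=6.00, C_total=8.00, V=0.75; Q4=3.75, Q1=2.25; dissipated=2.017

Answer: 0.75 V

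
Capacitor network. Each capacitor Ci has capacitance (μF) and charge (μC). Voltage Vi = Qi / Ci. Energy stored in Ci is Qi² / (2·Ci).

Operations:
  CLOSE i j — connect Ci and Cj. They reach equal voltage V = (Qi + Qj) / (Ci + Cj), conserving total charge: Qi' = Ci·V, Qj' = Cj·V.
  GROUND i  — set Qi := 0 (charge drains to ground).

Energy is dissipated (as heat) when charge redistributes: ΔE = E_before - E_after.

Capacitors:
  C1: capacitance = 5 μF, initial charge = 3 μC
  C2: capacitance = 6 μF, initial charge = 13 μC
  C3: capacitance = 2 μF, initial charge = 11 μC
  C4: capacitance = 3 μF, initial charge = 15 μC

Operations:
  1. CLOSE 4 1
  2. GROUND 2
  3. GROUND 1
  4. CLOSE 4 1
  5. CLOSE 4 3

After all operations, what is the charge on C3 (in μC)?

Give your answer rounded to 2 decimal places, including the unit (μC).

Initial: C1(5μF, Q=3μC, V=0.60V), C2(6μF, Q=13μC, V=2.17V), C3(2μF, Q=11μC, V=5.50V), C4(3μF, Q=15μC, V=5.00V)
Op 1: CLOSE 4-1: Q_total=18.00, C_total=8.00, V=2.25; Q4=6.75, Q1=11.25; dissipated=18.150
Op 2: GROUND 2: Q2=0; energy lost=14.083
Op 3: GROUND 1: Q1=0; energy lost=12.656
Op 4: CLOSE 4-1: Q_total=6.75, C_total=8.00, V=0.84; Q4=2.53, Q1=4.22; dissipated=4.746
Op 5: CLOSE 4-3: Q_total=13.53, C_total=5.00, V=2.71; Q4=8.12, Q3=5.41; dissipated=13.008
Final charges: Q1=4.22, Q2=0.00, Q3=5.41, Q4=8.12

Answer: 5.41 μC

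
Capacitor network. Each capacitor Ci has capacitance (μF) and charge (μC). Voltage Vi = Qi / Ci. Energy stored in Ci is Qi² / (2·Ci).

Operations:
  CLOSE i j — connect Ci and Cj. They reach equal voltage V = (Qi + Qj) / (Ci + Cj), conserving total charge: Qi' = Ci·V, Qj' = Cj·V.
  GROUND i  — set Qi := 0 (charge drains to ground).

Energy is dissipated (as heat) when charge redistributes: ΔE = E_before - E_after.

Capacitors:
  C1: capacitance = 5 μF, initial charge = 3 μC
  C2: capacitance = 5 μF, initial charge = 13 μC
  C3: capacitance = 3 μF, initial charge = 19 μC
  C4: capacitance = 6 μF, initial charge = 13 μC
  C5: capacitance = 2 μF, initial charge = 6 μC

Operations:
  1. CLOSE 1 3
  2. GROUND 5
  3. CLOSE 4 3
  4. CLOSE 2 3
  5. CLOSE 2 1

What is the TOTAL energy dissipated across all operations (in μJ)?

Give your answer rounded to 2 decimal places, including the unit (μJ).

Answer: 40.28 μJ

Derivation:
Initial: C1(5μF, Q=3μC, V=0.60V), C2(5μF, Q=13μC, V=2.60V), C3(3μF, Q=19μC, V=6.33V), C4(6μF, Q=13μC, V=2.17V), C5(2μF, Q=6μC, V=3.00V)
Op 1: CLOSE 1-3: Q_total=22.00, C_total=8.00, V=2.75; Q1=13.75, Q3=8.25; dissipated=30.817
Op 2: GROUND 5: Q5=0; energy lost=9.000
Op 3: CLOSE 4-3: Q_total=21.25, C_total=9.00, V=2.36; Q4=14.17, Q3=7.08; dissipated=0.340
Op 4: CLOSE 2-3: Q_total=20.08, C_total=8.00, V=2.51; Q2=12.55, Q3=7.53; dissipated=0.054
Op 5: CLOSE 2-1: Q_total=26.30, C_total=10.00, V=2.63; Q2=13.15, Q1=13.15; dissipated=0.072
Total dissipated: 40.282 μJ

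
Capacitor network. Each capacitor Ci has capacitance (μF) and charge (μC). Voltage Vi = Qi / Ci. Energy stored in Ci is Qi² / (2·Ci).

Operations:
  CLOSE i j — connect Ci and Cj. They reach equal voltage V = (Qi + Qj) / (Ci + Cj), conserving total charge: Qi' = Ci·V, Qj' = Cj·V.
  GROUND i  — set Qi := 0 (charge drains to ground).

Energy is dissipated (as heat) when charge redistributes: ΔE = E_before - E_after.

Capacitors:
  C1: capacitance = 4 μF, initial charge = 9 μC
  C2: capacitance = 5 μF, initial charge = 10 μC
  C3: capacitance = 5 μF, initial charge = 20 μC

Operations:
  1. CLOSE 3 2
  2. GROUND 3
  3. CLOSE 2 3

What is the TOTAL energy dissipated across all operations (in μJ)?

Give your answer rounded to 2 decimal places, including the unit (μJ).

Answer: 38.75 μJ

Derivation:
Initial: C1(4μF, Q=9μC, V=2.25V), C2(5μF, Q=10μC, V=2.00V), C3(5μF, Q=20μC, V=4.00V)
Op 1: CLOSE 3-2: Q_total=30.00, C_total=10.00, V=3.00; Q3=15.00, Q2=15.00; dissipated=5.000
Op 2: GROUND 3: Q3=0; energy lost=22.500
Op 3: CLOSE 2-3: Q_total=15.00, C_total=10.00, V=1.50; Q2=7.50, Q3=7.50; dissipated=11.250
Total dissipated: 38.750 μJ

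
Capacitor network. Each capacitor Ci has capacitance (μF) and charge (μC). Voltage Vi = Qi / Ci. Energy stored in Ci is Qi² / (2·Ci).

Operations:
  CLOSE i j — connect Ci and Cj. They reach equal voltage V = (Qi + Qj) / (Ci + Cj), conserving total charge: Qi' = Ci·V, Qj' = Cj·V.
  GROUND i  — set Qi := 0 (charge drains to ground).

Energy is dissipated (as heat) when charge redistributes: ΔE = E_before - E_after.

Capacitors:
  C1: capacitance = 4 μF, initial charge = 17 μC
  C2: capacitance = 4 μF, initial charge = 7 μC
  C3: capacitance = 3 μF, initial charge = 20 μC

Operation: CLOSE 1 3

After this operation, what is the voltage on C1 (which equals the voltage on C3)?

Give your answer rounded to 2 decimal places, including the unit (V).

Initial: C1(4μF, Q=17μC, V=4.25V), C2(4μF, Q=7μC, V=1.75V), C3(3μF, Q=20μC, V=6.67V)
Op 1: CLOSE 1-3: Q_total=37.00, C_total=7.00, V=5.29; Q1=21.14, Q3=15.86; dissipated=5.006

Answer: 5.29 V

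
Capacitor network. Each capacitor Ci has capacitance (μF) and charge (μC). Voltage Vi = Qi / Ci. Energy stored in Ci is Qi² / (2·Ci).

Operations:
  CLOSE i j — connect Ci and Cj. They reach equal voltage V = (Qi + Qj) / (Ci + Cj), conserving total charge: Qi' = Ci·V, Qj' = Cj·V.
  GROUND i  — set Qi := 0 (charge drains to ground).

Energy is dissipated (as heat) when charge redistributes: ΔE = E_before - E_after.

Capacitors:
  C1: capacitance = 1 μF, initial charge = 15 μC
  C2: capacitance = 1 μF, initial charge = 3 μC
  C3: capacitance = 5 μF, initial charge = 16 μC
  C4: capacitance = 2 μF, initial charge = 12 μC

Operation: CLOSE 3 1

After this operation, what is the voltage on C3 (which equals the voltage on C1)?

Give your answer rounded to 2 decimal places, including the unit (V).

Answer: 5.17 V

Derivation:
Initial: C1(1μF, Q=15μC, V=15.00V), C2(1μF, Q=3μC, V=3.00V), C3(5μF, Q=16μC, V=3.20V), C4(2μF, Q=12μC, V=6.00V)
Op 1: CLOSE 3-1: Q_total=31.00, C_total=6.00, V=5.17; Q3=25.83, Q1=5.17; dissipated=58.017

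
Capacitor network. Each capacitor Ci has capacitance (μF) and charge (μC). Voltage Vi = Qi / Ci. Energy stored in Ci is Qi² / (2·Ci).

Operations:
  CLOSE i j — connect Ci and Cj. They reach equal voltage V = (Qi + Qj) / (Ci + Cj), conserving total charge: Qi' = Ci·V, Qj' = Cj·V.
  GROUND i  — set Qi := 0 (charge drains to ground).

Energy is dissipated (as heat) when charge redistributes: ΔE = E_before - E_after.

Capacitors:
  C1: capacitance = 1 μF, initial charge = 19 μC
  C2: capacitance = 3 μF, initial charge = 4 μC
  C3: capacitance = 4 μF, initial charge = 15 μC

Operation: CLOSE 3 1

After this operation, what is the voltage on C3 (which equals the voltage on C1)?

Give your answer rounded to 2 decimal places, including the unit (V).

Answer: 6.80 V

Derivation:
Initial: C1(1μF, Q=19μC, V=19.00V), C2(3μF, Q=4μC, V=1.33V), C3(4μF, Q=15μC, V=3.75V)
Op 1: CLOSE 3-1: Q_total=34.00, C_total=5.00, V=6.80; Q3=27.20, Q1=6.80; dissipated=93.025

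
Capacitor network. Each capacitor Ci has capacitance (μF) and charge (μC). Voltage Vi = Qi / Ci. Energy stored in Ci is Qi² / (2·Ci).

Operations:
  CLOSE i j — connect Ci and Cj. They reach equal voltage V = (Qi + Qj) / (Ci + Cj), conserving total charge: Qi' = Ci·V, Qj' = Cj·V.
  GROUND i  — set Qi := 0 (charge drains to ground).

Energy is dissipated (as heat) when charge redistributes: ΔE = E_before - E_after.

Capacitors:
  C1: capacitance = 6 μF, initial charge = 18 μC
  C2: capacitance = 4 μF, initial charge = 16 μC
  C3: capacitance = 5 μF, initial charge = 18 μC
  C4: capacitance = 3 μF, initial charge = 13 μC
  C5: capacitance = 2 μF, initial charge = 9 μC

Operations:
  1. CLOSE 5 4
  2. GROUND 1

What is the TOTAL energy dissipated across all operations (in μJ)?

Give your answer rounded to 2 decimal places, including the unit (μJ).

Answer: 27.02 μJ

Derivation:
Initial: C1(6μF, Q=18μC, V=3.00V), C2(4μF, Q=16μC, V=4.00V), C3(5μF, Q=18μC, V=3.60V), C4(3μF, Q=13μC, V=4.33V), C5(2μF, Q=9μC, V=4.50V)
Op 1: CLOSE 5-4: Q_total=22.00, C_total=5.00, V=4.40; Q5=8.80, Q4=13.20; dissipated=0.017
Op 2: GROUND 1: Q1=0; energy lost=27.000
Total dissipated: 27.017 μJ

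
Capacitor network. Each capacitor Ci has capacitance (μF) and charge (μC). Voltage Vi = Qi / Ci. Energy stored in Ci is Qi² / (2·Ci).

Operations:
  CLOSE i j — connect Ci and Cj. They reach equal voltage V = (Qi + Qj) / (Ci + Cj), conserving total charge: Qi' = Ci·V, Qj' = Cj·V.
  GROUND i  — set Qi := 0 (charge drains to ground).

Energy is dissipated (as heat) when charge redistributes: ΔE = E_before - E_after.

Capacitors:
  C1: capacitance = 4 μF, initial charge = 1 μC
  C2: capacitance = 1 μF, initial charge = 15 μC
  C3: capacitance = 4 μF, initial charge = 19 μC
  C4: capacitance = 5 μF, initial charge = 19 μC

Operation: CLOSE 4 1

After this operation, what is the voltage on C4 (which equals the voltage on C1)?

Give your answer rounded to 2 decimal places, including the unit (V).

Answer: 2.22 V

Derivation:
Initial: C1(4μF, Q=1μC, V=0.25V), C2(1μF, Q=15μC, V=15.00V), C3(4μF, Q=19μC, V=4.75V), C4(5μF, Q=19μC, V=3.80V)
Op 1: CLOSE 4-1: Q_total=20.00, C_total=9.00, V=2.22; Q4=11.11, Q1=8.89; dissipated=14.003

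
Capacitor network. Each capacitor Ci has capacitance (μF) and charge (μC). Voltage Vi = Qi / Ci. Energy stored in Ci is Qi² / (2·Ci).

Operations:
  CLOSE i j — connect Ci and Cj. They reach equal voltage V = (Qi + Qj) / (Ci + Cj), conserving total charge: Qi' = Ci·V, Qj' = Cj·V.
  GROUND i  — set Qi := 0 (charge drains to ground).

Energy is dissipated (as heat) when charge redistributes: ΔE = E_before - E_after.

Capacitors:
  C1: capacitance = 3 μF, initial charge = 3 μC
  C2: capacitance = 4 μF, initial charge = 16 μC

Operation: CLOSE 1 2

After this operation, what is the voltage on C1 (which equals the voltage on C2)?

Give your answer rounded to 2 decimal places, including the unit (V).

Initial: C1(3μF, Q=3μC, V=1.00V), C2(4μF, Q=16μC, V=4.00V)
Op 1: CLOSE 1-2: Q_total=19.00, C_total=7.00, V=2.71; Q1=8.14, Q2=10.86; dissipated=7.714

Answer: 2.71 V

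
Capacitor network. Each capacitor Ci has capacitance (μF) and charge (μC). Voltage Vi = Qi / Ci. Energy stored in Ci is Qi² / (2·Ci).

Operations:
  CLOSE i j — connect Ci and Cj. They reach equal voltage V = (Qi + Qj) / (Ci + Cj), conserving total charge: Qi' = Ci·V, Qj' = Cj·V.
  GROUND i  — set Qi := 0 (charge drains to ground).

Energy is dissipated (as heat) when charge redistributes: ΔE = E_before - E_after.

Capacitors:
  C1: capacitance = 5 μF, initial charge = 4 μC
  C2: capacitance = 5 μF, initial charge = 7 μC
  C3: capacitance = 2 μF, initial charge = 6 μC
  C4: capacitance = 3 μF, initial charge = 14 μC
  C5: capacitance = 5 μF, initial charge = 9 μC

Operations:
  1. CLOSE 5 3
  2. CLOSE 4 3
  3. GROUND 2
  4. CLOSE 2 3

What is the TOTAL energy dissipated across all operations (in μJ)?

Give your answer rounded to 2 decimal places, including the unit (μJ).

Answer: 19.30 μJ

Derivation:
Initial: C1(5μF, Q=4μC, V=0.80V), C2(5μF, Q=7μC, V=1.40V), C3(2μF, Q=6μC, V=3.00V), C4(3μF, Q=14μC, V=4.67V), C5(5μF, Q=9μC, V=1.80V)
Op 1: CLOSE 5-3: Q_total=15.00, C_total=7.00, V=2.14; Q5=10.71, Q3=4.29; dissipated=1.029
Op 2: CLOSE 4-3: Q_total=18.29, C_total=5.00, V=3.66; Q4=10.97, Q3=7.31; dissipated=3.822
Op 3: GROUND 2: Q2=0; energy lost=4.900
Op 4: CLOSE 2-3: Q_total=7.31, C_total=7.00, V=1.04; Q2=5.22, Q3=2.09; dissipated=9.553
Total dissipated: 19.304 μJ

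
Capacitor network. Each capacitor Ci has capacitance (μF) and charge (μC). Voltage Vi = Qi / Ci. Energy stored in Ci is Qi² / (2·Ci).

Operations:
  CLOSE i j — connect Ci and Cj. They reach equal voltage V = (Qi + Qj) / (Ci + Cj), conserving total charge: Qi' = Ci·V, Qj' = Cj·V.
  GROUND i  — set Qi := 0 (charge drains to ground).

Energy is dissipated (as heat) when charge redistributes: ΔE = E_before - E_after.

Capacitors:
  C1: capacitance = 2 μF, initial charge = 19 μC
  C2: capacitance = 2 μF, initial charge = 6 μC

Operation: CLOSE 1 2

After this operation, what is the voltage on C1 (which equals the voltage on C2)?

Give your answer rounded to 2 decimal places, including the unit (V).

Initial: C1(2μF, Q=19μC, V=9.50V), C2(2μF, Q=6μC, V=3.00V)
Op 1: CLOSE 1-2: Q_total=25.00, C_total=4.00, V=6.25; Q1=12.50, Q2=12.50; dissipated=21.125

Answer: 6.25 V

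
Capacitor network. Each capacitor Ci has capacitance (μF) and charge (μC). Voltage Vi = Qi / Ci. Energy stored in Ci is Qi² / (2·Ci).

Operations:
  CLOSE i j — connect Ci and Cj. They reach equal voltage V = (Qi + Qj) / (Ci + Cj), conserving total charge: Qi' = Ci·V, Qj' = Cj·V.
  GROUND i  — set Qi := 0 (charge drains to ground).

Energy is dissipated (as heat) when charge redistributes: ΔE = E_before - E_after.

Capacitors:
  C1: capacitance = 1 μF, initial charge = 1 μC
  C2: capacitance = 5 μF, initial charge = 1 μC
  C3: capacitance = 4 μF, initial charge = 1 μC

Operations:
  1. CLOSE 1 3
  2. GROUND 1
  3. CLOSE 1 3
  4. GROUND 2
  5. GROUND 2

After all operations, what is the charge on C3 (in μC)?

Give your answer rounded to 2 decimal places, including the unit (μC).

Initial: C1(1μF, Q=1μC, V=1.00V), C2(5μF, Q=1μC, V=0.20V), C3(4μF, Q=1μC, V=0.25V)
Op 1: CLOSE 1-3: Q_total=2.00, C_total=5.00, V=0.40; Q1=0.40, Q3=1.60; dissipated=0.225
Op 2: GROUND 1: Q1=0; energy lost=0.080
Op 3: CLOSE 1-3: Q_total=1.60, C_total=5.00, V=0.32; Q1=0.32, Q3=1.28; dissipated=0.064
Op 4: GROUND 2: Q2=0; energy lost=0.100
Op 5: GROUND 2: Q2=0; energy lost=0.000
Final charges: Q1=0.32, Q2=0.00, Q3=1.28

Answer: 1.28 μC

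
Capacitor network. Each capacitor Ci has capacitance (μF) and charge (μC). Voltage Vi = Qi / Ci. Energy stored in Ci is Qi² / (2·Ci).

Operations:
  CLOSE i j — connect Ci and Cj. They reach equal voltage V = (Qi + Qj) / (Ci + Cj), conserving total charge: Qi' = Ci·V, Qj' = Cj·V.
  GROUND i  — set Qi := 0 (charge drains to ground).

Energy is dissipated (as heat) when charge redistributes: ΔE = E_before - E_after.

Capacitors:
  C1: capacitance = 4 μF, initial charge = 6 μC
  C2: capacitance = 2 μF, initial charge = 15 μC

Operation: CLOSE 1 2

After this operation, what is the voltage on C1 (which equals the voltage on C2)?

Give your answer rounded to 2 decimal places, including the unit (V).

Answer: 3.50 V

Derivation:
Initial: C1(4μF, Q=6μC, V=1.50V), C2(2μF, Q=15μC, V=7.50V)
Op 1: CLOSE 1-2: Q_total=21.00, C_total=6.00, V=3.50; Q1=14.00, Q2=7.00; dissipated=24.000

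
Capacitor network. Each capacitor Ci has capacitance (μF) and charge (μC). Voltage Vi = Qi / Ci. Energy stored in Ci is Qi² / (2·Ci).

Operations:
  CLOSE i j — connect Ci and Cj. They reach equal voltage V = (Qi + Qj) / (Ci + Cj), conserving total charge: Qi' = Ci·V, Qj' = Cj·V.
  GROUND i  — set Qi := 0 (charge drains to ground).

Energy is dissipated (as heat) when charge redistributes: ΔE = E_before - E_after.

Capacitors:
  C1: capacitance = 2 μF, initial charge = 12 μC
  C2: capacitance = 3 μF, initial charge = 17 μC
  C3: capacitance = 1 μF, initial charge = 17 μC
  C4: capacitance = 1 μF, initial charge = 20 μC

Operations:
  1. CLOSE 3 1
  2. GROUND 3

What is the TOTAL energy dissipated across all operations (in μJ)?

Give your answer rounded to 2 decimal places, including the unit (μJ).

Answer: 87.06 μJ

Derivation:
Initial: C1(2μF, Q=12μC, V=6.00V), C2(3μF, Q=17μC, V=5.67V), C3(1μF, Q=17μC, V=17.00V), C4(1μF, Q=20μC, V=20.00V)
Op 1: CLOSE 3-1: Q_total=29.00, C_total=3.00, V=9.67; Q3=9.67, Q1=19.33; dissipated=40.333
Op 2: GROUND 3: Q3=0; energy lost=46.722
Total dissipated: 87.056 μJ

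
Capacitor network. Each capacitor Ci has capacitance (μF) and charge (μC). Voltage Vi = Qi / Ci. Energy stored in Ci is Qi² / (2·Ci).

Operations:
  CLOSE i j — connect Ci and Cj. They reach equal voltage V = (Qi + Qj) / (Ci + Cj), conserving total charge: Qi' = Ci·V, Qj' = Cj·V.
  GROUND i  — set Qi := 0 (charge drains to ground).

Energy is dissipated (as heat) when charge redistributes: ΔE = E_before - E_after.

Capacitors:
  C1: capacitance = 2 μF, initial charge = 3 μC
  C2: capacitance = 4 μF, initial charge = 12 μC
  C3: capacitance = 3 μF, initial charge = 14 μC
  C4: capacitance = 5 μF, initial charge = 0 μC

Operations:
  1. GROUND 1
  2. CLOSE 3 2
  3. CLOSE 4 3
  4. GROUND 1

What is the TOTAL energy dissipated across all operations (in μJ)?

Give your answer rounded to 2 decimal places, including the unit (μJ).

Initial: C1(2μF, Q=3μC, V=1.50V), C2(4μF, Q=12μC, V=3.00V), C3(3μF, Q=14μC, V=4.67V), C4(5μF, Q=0μC, V=0.00V)
Op 1: GROUND 1: Q1=0; energy lost=2.250
Op 2: CLOSE 3-2: Q_total=26.00, C_total=7.00, V=3.71; Q3=11.14, Q2=14.86; dissipated=2.381
Op 3: CLOSE 4-3: Q_total=11.14, C_total=8.00, V=1.39; Q4=6.96, Q3=4.18; dissipated=12.934
Op 4: GROUND 1: Q1=0; energy lost=0.000
Total dissipated: 17.565 μJ

Answer: 17.56 μJ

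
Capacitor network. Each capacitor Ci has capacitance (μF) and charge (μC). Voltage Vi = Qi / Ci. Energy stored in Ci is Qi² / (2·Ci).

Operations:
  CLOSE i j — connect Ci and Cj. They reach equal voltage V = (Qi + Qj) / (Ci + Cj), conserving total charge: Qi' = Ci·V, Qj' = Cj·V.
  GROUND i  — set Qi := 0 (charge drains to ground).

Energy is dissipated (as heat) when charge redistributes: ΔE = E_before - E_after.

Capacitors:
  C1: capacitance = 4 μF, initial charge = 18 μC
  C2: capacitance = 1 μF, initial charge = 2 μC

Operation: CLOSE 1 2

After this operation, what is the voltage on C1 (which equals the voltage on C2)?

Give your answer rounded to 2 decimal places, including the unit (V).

Answer: 4.00 V

Derivation:
Initial: C1(4μF, Q=18μC, V=4.50V), C2(1μF, Q=2μC, V=2.00V)
Op 1: CLOSE 1-2: Q_total=20.00, C_total=5.00, V=4.00; Q1=16.00, Q2=4.00; dissipated=2.500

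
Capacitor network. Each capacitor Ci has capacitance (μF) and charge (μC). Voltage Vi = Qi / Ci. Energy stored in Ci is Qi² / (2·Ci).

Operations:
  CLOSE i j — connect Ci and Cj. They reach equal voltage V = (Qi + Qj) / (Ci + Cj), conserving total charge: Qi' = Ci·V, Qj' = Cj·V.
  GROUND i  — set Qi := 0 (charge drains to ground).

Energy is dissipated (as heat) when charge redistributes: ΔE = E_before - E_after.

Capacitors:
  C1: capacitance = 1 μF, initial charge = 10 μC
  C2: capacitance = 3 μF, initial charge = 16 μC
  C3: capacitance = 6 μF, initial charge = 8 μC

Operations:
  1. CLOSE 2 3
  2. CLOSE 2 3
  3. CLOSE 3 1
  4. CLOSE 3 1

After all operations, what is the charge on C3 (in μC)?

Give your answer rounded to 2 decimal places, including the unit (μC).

Initial: C1(1μF, Q=10μC, V=10.00V), C2(3μF, Q=16μC, V=5.33V), C3(6μF, Q=8μC, V=1.33V)
Op 1: CLOSE 2-3: Q_total=24.00, C_total=9.00, V=2.67; Q2=8.00, Q3=16.00; dissipated=16.000
Op 2: CLOSE 2-3: Q_total=24.00, C_total=9.00, V=2.67; Q2=8.00, Q3=16.00; dissipated=0.000
Op 3: CLOSE 3-1: Q_total=26.00, C_total=7.00, V=3.71; Q3=22.29, Q1=3.71; dissipated=23.048
Op 4: CLOSE 3-1: Q_total=26.00, C_total=7.00, V=3.71; Q3=22.29, Q1=3.71; dissipated=0.000
Final charges: Q1=3.71, Q2=8.00, Q3=22.29

Answer: 22.29 μC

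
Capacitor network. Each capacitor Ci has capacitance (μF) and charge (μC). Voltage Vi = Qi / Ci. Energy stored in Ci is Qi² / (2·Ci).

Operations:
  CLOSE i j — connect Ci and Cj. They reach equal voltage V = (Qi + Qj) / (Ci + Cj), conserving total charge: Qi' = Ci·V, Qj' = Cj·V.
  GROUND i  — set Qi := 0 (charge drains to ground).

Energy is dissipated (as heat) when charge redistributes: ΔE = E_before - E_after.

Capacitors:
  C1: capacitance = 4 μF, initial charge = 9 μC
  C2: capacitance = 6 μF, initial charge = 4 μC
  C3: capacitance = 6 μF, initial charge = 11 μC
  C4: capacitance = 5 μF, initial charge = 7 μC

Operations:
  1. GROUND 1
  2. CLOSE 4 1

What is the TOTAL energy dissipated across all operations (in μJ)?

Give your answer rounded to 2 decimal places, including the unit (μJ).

Initial: C1(4μF, Q=9μC, V=2.25V), C2(6μF, Q=4μC, V=0.67V), C3(6μF, Q=11μC, V=1.83V), C4(5μF, Q=7μC, V=1.40V)
Op 1: GROUND 1: Q1=0; energy lost=10.125
Op 2: CLOSE 4-1: Q_total=7.00, C_total=9.00, V=0.78; Q4=3.89, Q1=3.11; dissipated=2.178
Total dissipated: 12.303 μJ

Answer: 12.30 μJ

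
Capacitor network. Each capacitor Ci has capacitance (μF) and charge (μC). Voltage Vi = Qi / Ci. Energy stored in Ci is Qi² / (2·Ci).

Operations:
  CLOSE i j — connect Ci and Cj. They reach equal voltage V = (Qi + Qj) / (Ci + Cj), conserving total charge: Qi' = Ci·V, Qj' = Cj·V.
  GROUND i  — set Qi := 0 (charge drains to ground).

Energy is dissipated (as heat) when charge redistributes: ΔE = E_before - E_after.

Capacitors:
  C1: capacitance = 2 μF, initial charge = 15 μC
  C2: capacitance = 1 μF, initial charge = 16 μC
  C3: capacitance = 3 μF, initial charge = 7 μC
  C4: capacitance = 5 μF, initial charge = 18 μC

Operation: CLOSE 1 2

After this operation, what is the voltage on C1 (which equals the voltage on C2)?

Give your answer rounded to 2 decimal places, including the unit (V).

Answer: 10.33 V

Derivation:
Initial: C1(2μF, Q=15μC, V=7.50V), C2(1μF, Q=16μC, V=16.00V), C3(3μF, Q=7μC, V=2.33V), C4(5μF, Q=18μC, V=3.60V)
Op 1: CLOSE 1-2: Q_total=31.00, C_total=3.00, V=10.33; Q1=20.67, Q2=10.33; dissipated=24.083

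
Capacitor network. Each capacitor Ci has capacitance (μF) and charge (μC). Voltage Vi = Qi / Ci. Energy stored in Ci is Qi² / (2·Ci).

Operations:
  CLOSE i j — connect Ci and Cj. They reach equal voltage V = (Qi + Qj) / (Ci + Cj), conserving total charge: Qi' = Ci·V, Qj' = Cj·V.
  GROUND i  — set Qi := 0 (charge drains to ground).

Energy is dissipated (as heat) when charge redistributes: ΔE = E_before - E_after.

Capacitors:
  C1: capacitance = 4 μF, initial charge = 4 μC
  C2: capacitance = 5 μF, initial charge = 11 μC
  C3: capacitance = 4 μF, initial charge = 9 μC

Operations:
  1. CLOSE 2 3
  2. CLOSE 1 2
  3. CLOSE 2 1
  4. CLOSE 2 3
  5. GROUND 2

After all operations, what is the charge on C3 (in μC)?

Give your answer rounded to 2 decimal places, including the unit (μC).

Initial: C1(4μF, Q=4μC, V=1.00V), C2(5μF, Q=11μC, V=2.20V), C3(4μF, Q=9μC, V=2.25V)
Op 1: CLOSE 2-3: Q_total=20.00, C_total=9.00, V=2.22; Q2=11.11, Q3=8.89; dissipated=0.003
Op 2: CLOSE 1-2: Q_total=15.11, C_total=9.00, V=1.68; Q1=6.72, Q2=8.40; dissipated=1.660
Op 3: CLOSE 2-1: Q_total=15.11, C_total=9.00, V=1.68; Q2=8.40, Q1=6.72; dissipated=0.000
Op 4: CLOSE 2-3: Q_total=17.28, C_total=9.00, V=1.92; Q2=9.60, Q3=7.68; dissipated=0.328
Op 5: GROUND 2: Q2=0; energy lost=9.220
Final charges: Q1=6.72, Q2=0.00, Q3=7.68

Answer: 7.68 μC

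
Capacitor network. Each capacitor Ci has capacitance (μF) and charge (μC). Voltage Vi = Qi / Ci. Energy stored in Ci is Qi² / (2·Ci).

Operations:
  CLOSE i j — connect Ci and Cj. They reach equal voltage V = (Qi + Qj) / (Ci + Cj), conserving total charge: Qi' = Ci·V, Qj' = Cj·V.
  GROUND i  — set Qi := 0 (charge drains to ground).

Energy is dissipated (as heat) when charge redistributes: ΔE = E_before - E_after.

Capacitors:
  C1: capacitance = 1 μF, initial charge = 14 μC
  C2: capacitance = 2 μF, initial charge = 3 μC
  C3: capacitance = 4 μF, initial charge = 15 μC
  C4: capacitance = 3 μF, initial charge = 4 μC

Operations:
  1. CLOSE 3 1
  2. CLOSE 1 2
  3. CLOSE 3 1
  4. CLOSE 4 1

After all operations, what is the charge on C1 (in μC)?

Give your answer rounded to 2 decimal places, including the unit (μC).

Answer: 2.31 μC

Derivation:
Initial: C1(1μF, Q=14μC, V=14.00V), C2(2μF, Q=3μC, V=1.50V), C3(4μF, Q=15μC, V=3.75V), C4(3μF, Q=4μC, V=1.33V)
Op 1: CLOSE 3-1: Q_total=29.00, C_total=5.00, V=5.80; Q3=23.20, Q1=5.80; dissipated=42.025
Op 2: CLOSE 1-2: Q_total=8.80, C_total=3.00, V=2.93; Q1=2.93, Q2=5.87; dissipated=6.163
Op 3: CLOSE 3-1: Q_total=26.13, C_total=5.00, V=5.23; Q3=20.91, Q1=5.23; dissipated=3.287
Op 4: CLOSE 4-1: Q_total=9.23, C_total=4.00, V=2.31; Q4=6.92, Q1=2.31; dissipated=5.684
Final charges: Q1=2.31, Q2=5.87, Q3=20.91, Q4=6.92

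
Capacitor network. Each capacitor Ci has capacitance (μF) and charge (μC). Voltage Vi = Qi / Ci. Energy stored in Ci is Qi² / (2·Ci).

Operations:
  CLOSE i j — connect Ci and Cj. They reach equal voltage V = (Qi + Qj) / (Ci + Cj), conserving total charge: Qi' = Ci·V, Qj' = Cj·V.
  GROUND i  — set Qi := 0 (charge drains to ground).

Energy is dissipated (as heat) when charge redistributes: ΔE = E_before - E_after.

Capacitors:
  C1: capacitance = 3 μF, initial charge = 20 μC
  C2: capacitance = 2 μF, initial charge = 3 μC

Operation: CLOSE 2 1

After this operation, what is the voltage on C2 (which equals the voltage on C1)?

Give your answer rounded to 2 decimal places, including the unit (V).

Initial: C1(3μF, Q=20μC, V=6.67V), C2(2μF, Q=3μC, V=1.50V)
Op 1: CLOSE 2-1: Q_total=23.00, C_total=5.00, V=4.60; Q2=9.20, Q1=13.80; dissipated=16.017

Answer: 4.60 V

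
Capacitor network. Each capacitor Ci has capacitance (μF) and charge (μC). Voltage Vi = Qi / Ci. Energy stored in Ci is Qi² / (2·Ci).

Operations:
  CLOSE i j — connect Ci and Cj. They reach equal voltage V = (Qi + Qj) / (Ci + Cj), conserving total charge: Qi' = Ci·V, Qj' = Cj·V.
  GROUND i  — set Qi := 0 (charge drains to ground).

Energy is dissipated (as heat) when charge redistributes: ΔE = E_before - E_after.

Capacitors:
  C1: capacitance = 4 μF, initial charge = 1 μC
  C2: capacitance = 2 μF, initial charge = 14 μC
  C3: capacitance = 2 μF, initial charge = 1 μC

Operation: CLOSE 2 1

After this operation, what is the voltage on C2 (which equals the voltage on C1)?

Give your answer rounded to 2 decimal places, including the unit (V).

Answer: 2.50 V

Derivation:
Initial: C1(4μF, Q=1μC, V=0.25V), C2(2μF, Q=14μC, V=7.00V), C3(2μF, Q=1μC, V=0.50V)
Op 1: CLOSE 2-1: Q_total=15.00, C_total=6.00, V=2.50; Q2=5.00, Q1=10.00; dissipated=30.375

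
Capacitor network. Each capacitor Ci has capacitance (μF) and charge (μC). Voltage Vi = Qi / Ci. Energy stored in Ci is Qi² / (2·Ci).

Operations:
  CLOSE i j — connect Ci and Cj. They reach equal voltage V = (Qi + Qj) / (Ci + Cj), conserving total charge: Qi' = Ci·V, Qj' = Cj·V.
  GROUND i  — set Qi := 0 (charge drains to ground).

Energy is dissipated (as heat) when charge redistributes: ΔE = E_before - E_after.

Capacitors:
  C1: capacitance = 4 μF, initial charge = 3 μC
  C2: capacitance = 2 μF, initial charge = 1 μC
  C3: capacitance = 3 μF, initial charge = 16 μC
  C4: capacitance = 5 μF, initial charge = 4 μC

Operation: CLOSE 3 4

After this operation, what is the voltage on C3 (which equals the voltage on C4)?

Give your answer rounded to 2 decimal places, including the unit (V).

Initial: C1(4μF, Q=3μC, V=0.75V), C2(2μF, Q=1μC, V=0.50V), C3(3μF, Q=16μC, V=5.33V), C4(5μF, Q=4μC, V=0.80V)
Op 1: CLOSE 3-4: Q_total=20.00, C_total=8.00, V=2.50; Q3=7.50, Q4=12.50; dissipated=19.267

Answer: 2.50 V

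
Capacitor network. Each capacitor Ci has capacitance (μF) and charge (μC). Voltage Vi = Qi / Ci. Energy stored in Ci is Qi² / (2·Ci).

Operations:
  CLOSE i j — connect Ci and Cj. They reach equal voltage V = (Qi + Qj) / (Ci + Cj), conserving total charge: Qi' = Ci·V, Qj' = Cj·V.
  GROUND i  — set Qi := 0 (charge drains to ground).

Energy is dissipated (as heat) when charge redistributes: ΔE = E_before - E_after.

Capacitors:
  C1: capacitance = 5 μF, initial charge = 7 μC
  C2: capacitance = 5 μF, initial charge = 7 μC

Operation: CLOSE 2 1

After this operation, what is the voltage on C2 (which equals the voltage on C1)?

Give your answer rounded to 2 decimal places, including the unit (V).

Initial: C1(5μF, Q=7μC, V=1.40V), C2(5μF, Q=7μC, V=1.40V)
Op 1: CLOSE 2-1: Q_total=14.00, C_total=10.00, V=1.40; Q2=7.00, Q1=7.00; dissipated=0.000

Answer: 1.40 V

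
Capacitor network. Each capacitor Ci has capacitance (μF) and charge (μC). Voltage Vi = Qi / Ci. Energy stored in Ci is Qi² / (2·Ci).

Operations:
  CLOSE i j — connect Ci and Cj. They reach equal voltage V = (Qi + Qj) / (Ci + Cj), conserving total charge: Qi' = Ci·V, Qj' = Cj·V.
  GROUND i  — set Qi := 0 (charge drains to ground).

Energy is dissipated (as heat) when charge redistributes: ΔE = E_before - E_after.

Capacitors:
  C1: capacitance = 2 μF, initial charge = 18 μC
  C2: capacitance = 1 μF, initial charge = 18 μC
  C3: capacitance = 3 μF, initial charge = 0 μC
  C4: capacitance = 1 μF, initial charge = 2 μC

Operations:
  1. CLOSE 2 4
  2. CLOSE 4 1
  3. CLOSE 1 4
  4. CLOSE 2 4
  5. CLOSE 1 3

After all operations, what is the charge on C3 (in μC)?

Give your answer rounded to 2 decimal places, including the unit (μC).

Initial: C1(2μF, Q=18μC, V=9.00V), C2(1μF, Q=18μC, V=18.00V), C3(3μF, Q=0μC, V=0.00V), C4(1μF, Q=2μC, V=2.00V)
Op 1: CLOSE 2-4: Q_total=20.00, C_total=2.00, V=10.00; Q2=10.00, Q4=10.00; dissipated=64.000
Op 2: CLOSE 4-1: Q_total=28.00, C_total=3.00, V=9.33; Q4=9.33, Q1=18.67; dissipated=0.333
Op 3: CLOSE 1-4: Q_total=28.00, C_total=3.00, V=9.33; Q1=18.67, Q4=9.33; dissipated=0.000
Op 4: CLOSE 2-4: Q_total=19.33, C_total=2.00, V=9.67; Q2=9.67, Q4=9.67; dissipated=0.111
Op 5: CLOSE 1-3: Q_total=18.67, C_total=5.00, V=3.73; Q1=7.47, Q3=11.20; dissipated=52.267
Final charges: Q1=7.47, Q2=9.67, Q3=11.20, Q4=9.67

Answer: 11.20 μC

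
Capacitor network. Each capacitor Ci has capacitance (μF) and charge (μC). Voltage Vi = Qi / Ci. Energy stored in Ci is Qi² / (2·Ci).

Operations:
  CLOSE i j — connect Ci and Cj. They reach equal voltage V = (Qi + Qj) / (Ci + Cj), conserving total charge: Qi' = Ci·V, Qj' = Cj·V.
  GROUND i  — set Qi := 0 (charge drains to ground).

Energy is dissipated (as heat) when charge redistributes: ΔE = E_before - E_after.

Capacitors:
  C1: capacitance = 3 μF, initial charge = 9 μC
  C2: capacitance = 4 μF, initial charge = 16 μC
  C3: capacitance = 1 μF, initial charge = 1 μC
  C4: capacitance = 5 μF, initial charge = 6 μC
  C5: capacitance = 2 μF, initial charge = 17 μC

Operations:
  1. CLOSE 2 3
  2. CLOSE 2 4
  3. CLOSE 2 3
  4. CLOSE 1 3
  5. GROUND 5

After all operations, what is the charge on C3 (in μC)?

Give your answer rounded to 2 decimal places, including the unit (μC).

Initial: C1(3μF, Q=9μC, V=3.00V), C2(4μF, Q=16μC, V=4.00V), C3(1μF, Q=1μC, V=1.00V), C4(5μF, Q=6μC, V=1.20V), C5(2μF, Q=17μC, V=8.50V)
Op 1: CLOSE 2-3: Q_total=17.00, C_total=5.00, V=3.40; Q2=13.60, Q3=3.40; dissipated=3.600
Op 2: CLOSE 2-4: Q_total=19.60, C_total=9.00, V=2.18; Q2=8.71, Q4=10.89; dissipated=5.378
Op 3: CLOSE 2-3: Q_total=12.11, C_total=5.00, V=2.42; Q2=9.69, Q3=2.42; dissipated=0.598
Op 4: CLOSE 1-3: Q_total=11.42, C_total=4.00, V=2.86; Q1=8.57, Q3=2.86; dissipated=0.125
Op 5: GROUND 5: Q5=0; energy lost=72.250
Final charges: Q1=8.57, Q2=9.69, Q3=2.86, Q4=10.89, Q5=0.00

Answer: 2.86 μC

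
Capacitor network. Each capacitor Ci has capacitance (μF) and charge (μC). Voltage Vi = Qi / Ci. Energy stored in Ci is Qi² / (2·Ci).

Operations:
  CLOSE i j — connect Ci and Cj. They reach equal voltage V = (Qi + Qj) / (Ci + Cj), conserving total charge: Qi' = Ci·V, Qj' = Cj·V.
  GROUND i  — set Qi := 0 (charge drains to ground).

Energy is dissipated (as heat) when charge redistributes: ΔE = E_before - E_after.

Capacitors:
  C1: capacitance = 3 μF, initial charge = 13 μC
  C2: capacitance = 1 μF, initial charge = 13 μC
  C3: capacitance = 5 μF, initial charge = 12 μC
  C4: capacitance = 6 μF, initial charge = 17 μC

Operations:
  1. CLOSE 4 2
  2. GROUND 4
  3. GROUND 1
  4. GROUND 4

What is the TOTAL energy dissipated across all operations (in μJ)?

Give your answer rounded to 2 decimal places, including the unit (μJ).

Answer: 127.57 μJ

Derivation:
Initial: C1(3μF, Q=13μC, V=4.33V), C2(1μF, Q=13μC, V=13.00V), C3(5μF, Q=12μC, V=2.40V), C4(6μF, Q=17μC, V=2.83V)
Op 1: CLOSE 4-2: Q_total=30.00, C_total=7.00, V=4.29; Q4=25.71, Q2=4.29; dissipated=44.298
Op 2: GROUND 4: Q4=0; energy lost=55.102
Op 3: GROUND 1: Q1=0; energy lost=28.167
Op 4: GROUND 4: Q4=0; energy lost=0.000
Total dissipated: 127.566 μJ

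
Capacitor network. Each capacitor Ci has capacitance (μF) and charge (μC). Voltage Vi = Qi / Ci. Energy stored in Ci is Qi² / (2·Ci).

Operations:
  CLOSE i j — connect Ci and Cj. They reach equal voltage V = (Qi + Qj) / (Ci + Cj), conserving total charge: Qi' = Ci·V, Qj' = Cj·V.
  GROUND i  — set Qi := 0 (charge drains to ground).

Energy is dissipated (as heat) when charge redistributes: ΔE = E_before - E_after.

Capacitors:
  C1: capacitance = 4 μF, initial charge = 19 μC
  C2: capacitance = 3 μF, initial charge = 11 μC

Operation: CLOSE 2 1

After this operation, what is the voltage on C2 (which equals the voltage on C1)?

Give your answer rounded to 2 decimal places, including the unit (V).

Initial: C1(4μF, Q=19μC, V=4.75V), C2(3μF, Q=11μC, V=3.67V)
Op 1: CLOSE 2-1: Q_total=30.00, C_total=7.00, V=4.29; Q2=12.86, Q1=17.14; dissipated=1.006

Answer: 4.29 V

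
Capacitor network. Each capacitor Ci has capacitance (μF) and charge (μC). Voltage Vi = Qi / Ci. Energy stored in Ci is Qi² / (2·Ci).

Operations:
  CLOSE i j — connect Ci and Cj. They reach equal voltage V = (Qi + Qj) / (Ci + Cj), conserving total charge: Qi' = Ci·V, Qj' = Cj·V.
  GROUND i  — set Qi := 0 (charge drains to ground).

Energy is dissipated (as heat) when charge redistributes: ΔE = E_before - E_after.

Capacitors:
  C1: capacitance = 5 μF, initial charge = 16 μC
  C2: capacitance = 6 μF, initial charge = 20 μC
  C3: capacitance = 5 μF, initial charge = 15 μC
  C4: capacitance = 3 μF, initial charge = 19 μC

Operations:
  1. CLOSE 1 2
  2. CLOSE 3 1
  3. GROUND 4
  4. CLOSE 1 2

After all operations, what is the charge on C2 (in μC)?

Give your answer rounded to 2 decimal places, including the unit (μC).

Answer: 19.26 μC

Derivation:
Initial: C1(5μF, Q=16μC, V=3.20V), C2(6μF, Q=20μC, V=3.33V), C3(5μF, Q=15μC, V=3.00V), C4(3μF, Q=19μC, V=6.33V)
Op 1: CLOSE 1-2: Q_total=36.00, C_total=11.00, V=3.27; Q1=16.36, Q2=19.64; dissipated=0.024
Op 2: CLOSE 3-1: Q_total=31.36, C_total=10.00, V=3.14; Q3=15.68, Q1=15.68; dissipated=0.093
Op 3: GROUND 4: Q4=0; energy lost=60.167
Op 4: CLOSE 1-2: Q_total=35.32, C_total=11.00, V=3.21; Q1=16.05, Q2=19.26; dissipated=0.025
Final charges: Q1=16.05, Q2=19.26, Q3=15.68, Q4=0.00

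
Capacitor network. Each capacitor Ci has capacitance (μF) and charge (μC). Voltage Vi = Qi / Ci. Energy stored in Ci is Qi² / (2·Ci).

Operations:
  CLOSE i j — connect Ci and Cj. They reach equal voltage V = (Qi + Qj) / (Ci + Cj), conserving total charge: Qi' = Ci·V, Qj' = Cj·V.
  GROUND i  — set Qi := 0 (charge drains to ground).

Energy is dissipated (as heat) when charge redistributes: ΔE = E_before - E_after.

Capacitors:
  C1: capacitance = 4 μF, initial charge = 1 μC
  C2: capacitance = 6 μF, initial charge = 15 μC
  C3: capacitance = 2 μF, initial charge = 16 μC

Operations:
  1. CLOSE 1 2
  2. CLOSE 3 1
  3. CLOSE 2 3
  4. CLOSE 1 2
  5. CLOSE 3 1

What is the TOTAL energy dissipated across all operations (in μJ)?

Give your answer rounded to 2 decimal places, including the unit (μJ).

Initial: C1(4μF, Q=1μC, V=0.25V), C2(6μF, Q=15μC, V=2.50V), C3(2μF, Q=16μC, V=8.00V)
Op 1: CLOSE 1-2: Q_total=16.00, C_total=10.00, V=1.60; Q1=6.40, Q2=9.60; dissipated=6.075
Op 2: CLOSE 3-1: Q_total=22.40, C_total=6.00, V=3.73; Q3=7.47, Q1=14.93; dissipated=27.307
Op 3: CLOSE 2-3: Q_total=17.07, C_total=8.00, V=2.13; Q2=12.80, Q3=4.27; dissipated=3.413
Op 4: CLOSE 1-2: Q_total=27.73, C_total=10.00, V=2.77; Q1=11.09, Q2=16.64; dissipated=3.072
Op 5: CLOSE 3-1: Q_total=15.36, C_total=6.00, V=2.56; Q3=5.12, Q1=10.24; dissipated=0.273
Total dissipated: 40.140 μJ

Answer: 40.14 μJ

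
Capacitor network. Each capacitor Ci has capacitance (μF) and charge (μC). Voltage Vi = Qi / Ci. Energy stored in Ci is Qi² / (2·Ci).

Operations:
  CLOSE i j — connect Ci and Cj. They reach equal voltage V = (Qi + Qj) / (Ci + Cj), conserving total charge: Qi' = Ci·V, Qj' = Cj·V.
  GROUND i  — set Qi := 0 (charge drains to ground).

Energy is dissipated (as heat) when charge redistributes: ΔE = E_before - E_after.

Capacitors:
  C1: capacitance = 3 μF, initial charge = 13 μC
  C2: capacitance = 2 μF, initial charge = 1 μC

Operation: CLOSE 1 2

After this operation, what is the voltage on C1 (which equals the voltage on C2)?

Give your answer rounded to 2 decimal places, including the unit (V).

Answer: 2.80 V

Derivation:
Initial: C1(3μF, Q=13μC, V=4.33V), C2(2μF, Q=1μC, V=0.50V)
Op 1: CLOSE 1-2: Q_total=14.00, C_total=5.00, V=2.80; Q1=8.40, Q2=5.60; dissipated=8.817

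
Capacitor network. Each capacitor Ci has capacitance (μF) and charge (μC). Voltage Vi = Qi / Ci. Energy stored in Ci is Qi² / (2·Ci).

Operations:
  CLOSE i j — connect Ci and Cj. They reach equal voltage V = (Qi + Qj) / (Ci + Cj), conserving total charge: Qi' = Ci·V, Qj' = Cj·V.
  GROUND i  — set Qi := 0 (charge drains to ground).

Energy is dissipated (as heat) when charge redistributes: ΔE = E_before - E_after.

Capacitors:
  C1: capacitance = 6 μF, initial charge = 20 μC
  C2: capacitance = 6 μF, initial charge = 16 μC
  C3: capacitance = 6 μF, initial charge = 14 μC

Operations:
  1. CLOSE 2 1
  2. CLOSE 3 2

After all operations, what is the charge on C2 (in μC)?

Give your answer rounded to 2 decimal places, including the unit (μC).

Initial: C1(6μF, Q=20μC, V=3.33V), C2(6μF, Q=16μC, V=2.67V), C3(6μF, Q=14μC, V=2.33V)
Op 1: CLOSE 2-1: Q_total=36.00, C_total=12.00, V=3.00; Q2=18.00, Q1=18.00; dissipated=0.667
Op 2: CLOSE 3-2: Q_total=32.00, C_total=12.00, V=2.67; Q3=16.00, Q2=16.00; dissipated=0.667
Final charges: Q1=18.00, Q2=16.00, Q3=16.00

Answer: 16.00 μC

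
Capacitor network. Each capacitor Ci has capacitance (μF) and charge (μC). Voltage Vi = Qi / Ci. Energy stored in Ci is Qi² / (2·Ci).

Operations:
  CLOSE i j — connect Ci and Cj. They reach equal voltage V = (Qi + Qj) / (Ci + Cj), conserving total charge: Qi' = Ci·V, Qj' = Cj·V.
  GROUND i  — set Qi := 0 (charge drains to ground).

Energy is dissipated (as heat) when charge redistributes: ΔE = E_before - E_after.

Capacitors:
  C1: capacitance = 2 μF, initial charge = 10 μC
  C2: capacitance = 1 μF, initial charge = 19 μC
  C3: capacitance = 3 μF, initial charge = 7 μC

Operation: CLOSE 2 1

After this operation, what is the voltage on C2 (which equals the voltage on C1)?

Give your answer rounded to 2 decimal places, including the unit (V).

Initial: C1(2μF, Q=10μC, V=5.00V), C2(1μF, Q=19μC, V=19.00V), C3(3μF, Q=7μC, V=2.33V)
Op 1: CLOSE 2-1: Q_total=29.00, C_total=3.00, V=9.67; Q2=9.67, Q1=19.33; dissipated=65.333

Answer: 9.67 V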